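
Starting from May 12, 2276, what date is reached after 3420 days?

+365 (one year) → May 12, 2277 (3055 left).
+365 (one year) → May 12, 2278 (2690 left).
+365 (one year) → May 12, 2279 (2325 left).
+366 (one year; includes Feb 29, 2280) → May 12, 2280 (1959 left).
+365 (one year) → May 12, 2281 (1594 left).
+365 (one year) → May 12, 2282 (1229 left).
+365 (one year) → May 12, 2283 (864 left).
+366 (one year; includes Feb 29, 2284) → May 12, 2284 (498 left).
+365 (one year) → May 12, 2285 (133 left).
May has 31 days: +20 → Jun 1, 2285 (113 left).
Jun has 30 days: +30 → Jul 1, 2285 (83 left).
Jul has 31 days: +31 → Aug 1, 2285 (52 left).
Aug has 31 days: +31 → Sep 1, 2285 (21 left).
+21 → Sep 22, 2285.

September 22, 2285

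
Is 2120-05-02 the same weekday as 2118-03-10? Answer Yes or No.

Yes

From Mar 10, 2118 to May 2, 2120 is 784 days.
784 mod 7 = 0, so they are the same weekday.
(Mar 10, 2118 is a Thursday; May 2, 2120 is a Thursday.)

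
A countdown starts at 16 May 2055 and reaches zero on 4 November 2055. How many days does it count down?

172

May 16, 2055 → Jun 16, 2055: 31 days (May has 31).
Jun 16, 2055 → Jul 16, 2055: 30 days (June has 30).
Jul 16, 2055 → Aug 16, 2055: 31 days (July has 31).
Aug 16, 2055 → Sep 16, 2055: 31 days (August has 31).
Sep 16, 2055 → Oct 16, 2055: 30 days (September has 30).
Oct 16, 2055 → Nov 4, 2055: 19 days.
Total: 172 days.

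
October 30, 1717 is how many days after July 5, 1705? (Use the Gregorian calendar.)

Jul 5, 1705 → Jul 5, 1706: 365 days.
Jul 5, 1706 → Jul 5, 1707: 365 days.
Jul 5, 1707 → Jul 5, 1708: 366 days (Feb 29, 1708 is in that span).
Jul 5, 1708 → Jul 5, 1709: 365 days.
Jul 5, 1709 → Jul 5, 1710: 365 days.
Jul 5, 1710 → Jul 5, 1711: 365 days.
Jul 5, 1711 → Jul 5, 1712: 366 days (Feb 29, 1712 is in that span).
Jul 5, 1712 → Jul 5, 1713: 365 days.
Jul 5, 1713 → Jul 5, 1714: 365 days.
Jul 5, 1714 → Jul 5, 1715: 365 days.
Jul 5, 1715 → Jul 5, 1716: 366 days (Feb 29, 1716 is in that span).
Jul 5, 1716 → Jul 5, 1717: 365 days.
Jul 5, 1717 → Aug 5, 1717: 31 days (July has 31).
Aug 5, 1717 → Sep 5, 1717: 31 days (August has 31).
Sep 5, 1717 → Oct 5, 1717: 30 days (September has 30).
Oct 5, 1717 → Oct 30, 1717: 25 days.
Total: 4500 days.

4500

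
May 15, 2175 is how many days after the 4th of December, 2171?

Dec 4, 2171 → Dec 4, 2172: 366 days (Feb 29, 2172 is in that span).
Dec 4, 2172 → Dec 4, 2173: 365 days.
Dec 4, 2173 → Dec 4, 2174: 365 days.
Dec 4, 2174 → Jan 4, 2175: 31 days (December has 31).
Jan 4, 2175 → Feb 4, 2175: 31 days (January has 31).
Feb 4, 2175 → Mar 4, 2175: 28 days (February has 28).
Mar 4, 2175 → Apr 4, 2175: 31 days (March has 31).
Apr 4, 2175 → May 4, 2175: 30 days (April has 30).
May 4, 2175 → May 15, 2175: 11 days.
Total: 1258 days.

1258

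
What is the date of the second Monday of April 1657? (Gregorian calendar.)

April 9, 1657

April 1, 1657 is a Sunday.
The first Monday is therefore April 2 (1 days later).
The second Monday is 2 + 1×7 = April 9.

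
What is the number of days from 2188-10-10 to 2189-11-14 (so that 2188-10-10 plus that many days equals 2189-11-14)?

Oct 10, 2188 → Nov 10, 2188: 31 days (October has 31).
Nov 10, 2188 → Dec 10, 2188: 30 days (November has 30).
Dec 10, 2188 → Jan 10, 2189: 31 days (December has 31).
Jan 10, 2189 → Feb 10, 2189: 31 days (January has 31).
Feb 10, 2189 → Mar 10, 2189: 28 days (February has 28).
Mar 10, 2189 → Apr 10, 2189: 31 days (March has 31).
Apr 10, 2189 → May 10, 2189: 30 days (April has 30).
May 10, 2189 → Jun 10, 2189: 31 days (May has 31).
Jun 10, 2189 → Jul 10, 2189: 30 days (June has 30).
Jul 10, 2189 → Aug 10, 2189: 31 days (July has 31).
Aug 10, 2189 → Sep 10, 2189: 31 days (August has 31).
Sep 10, 2189 → Oct 10, 2189: 30 days (September has 30).
Oct 10, 2189 → Nov 10, 2189: 31 days (October has 31).
Nov 10, 2189 → Nov 14, 2189: 4 days.
Total: 400 days.

400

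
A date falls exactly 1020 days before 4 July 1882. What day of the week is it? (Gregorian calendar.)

Thursday

First find the weekday of Jul 4, 1882. Doomsday rule: the anchor day for the 1800s is Friday. For year 82: 82÷12 = 6 r 10, and 10÷4 = 2, so 6+10+2 = 18.
Friday + 18 ≡ Tuesday — that's 1882's doomsday.
In July the doomsday date is Jul 11.
Jul 4 is 7 days before Jul 11; 7 mod 7 = 0, so Tuesday − 0 = Tuesday.
1020 mod 7 = 5, so 1020 days before a Tuesday is Tuesday − 5 = Thursday.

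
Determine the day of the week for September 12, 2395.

Tuesday

Doomsday rule: the anchor day for the 2300s is Wednesday. For year 95: 95÷12 = 7 r 11, and 11÷4 = 2, so 7+11+2 = 20.
Wednesday + 20 ≡ Tuesday — that's 2395's doomsday.
In September the doomsday date is Sep 5.
Sep 12 is 7 days after Sep 5; 7 mod 7 = 0, so Tuesday + 0 = Tuesday.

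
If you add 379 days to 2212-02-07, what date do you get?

Feb has 29 days: +23 → Mar 1, 2212 (356 left).
Mar has 31 days: +31 → Apr 1, 2212 (325 left).
Apr has 30 days: +30 → May 1, 2212 (295 left).
May has 31 days: +31 → Jun 1, 2212 (264 left).
Jun has 30 days: +30 → Jul 1, 2212 (234 left).
Jul has 31 days: +31 → Aug 1, 2212 (203 left).
Aug has 31 days: +31 → Sep 1, 2212 (172 left).
Sep has 30 days: +30 → Oct 1, 2212 (142 left).
Oct has 31 days: +31 → Nov 1, 2212 (111 left).
Nov has 30 days: +30 → Dec 1, 2212 (81 left).
Dec has 31 days: +31 → Jan 1, 2213 (50 left).
Jan has 31 days: +31 → Feb 1, 2213 (19 left).
+19 → Feb 20, 2213.

February 20, 2213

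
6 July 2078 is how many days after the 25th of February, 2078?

131

Feb 25, 2078 → Mar 25, 2078: 28 days (February has 28).
Mar 25, 2078 → Apr 25, 2078: 31 days (March has 31).
Apr 25, 2078 → May 25, 2078: 30 days (April has 30).
May 25, 2078 → Jun 25, 2078: 31 days (May has 31).
Jun 25, 2078 → Jul 6, 2078: 11 days.
Total: 131 days.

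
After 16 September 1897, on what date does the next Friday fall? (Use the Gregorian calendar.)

Sep 16, 1897 is a Thursday.
From Thursday to the next Friday is 1 day.
Sep 16, 1897 + 1 = Sep 17, 1897.

September 17, 1897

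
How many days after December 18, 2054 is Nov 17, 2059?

Dec 18, 2054 → Dec 18, 2055: 365 days.
Dec 18, 2055 → Dec 18, 2056: 366 days (Feb 29, 2056 is in that span).
Dec 18, 2056 → Dec 18, 2057: 365 days.
Dec 18, 2057 → Dec 18, 2058: 365 days.
Dec 18, 2058 → Jan 18, 2059: 31 days (December has 31).
Jan 18, 2059 → Feb 18, 2059: 31 days (January has 31).
Feb 18, 2059 → Mar 18, 2059: 28 days (February has 28).
Mar 18, 2059 → Apr 18, 2059: 31 days (March has 31).
Apr 18, 2059 → May 18, 2059: 30 days (April has 30).
May 18, 2059 → Jun 18, 2059: 31 days (May has 31).
Jun 18, 2059 → Jul 18, 2059: 30 days (June has 30).
Jul 18, 2059 → Aug 18, 2059: 31 days (July has 31).
Aug 18, 2059 → Sep 18, 2059: 31 days (August has 31).
Sep 18, 2059 → Oct 18, 2059: 30 days (September has 30).
Oct 18, 2059 → Nov 17, 2059: 30 days.
Total: 1795 days.

1795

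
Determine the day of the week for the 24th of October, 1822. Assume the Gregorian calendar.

Thursday

January 1, 1822 is a Tuesday.
Jan 1, 1822 → Feb 1, 1822: 31 days (January has 31).
Feb 1, 1822 → Mar 1, 1822: 28 days (February has 28).
Mar 1, 1822 → Apr 1, 1822: 31 days (March has 31).
Apr 1, 1822 → May 1, 1822: 30 days (April has 30).
May 1, 1822 → Jun 1, 1822: 31 days (May has 31).
Jun 1, 1822 → Jul 1, 1822: 30 days (June has 30).
Jul 1, 1822 → Aug 1, 1822: 31 days (July has 31).
Aug 1, 1822 → Sep 1, 1822: 31 days (August has 31).
Sep 1, 1822 → Oct 1, 1822: 30 days (September has 30).
Oct 1, 1822 → Oct 24, 1822: 23 days.
Total: 296 days.
296 mod 7 = 2, so Tuesday + 2 = Thursday.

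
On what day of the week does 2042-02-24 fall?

Monday

Doomsday rule: the anchor day for the 2000s is Tuesday. For year 42: 42÷12 = 3 r 6, and 6÷4 = 1, so 3+6+1 = 10.
Tuesday + 10 ≡ Friday — that's 2042's doomsday.
In February the doomsday date is Feb 28 (2042 is not a leap year).
Feb 24 is 4 days before Feb 28; 4 mod 7 = 4, so Friday − 4 = Monday.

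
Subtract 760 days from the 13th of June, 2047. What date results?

May 14, 2045

−365 (one year) → Jun 13, 2046 (395 left).
−13 → May 31, 2046 (end of May, 31 days; 382 left).
−31 → Apr 30, 2046 (end of Apr, 30 days; 351 left).
−30 → Mar 31, 2046 (end of Mar, 31 days; 321 left).
−31 → Feb 28, 2046 (end of Feb, 28 days; 290 left).
−28 → Jan 31, 2046 (end of Jan, 31 days; 262 left).
−31 → Dec 31, 2045 (end of Dec, 31 days; 231 left).
−31 → Nov 30, 2045 (end of Nov, 30 days; 200 left).
−30 → Oct 31, 2045 (end of Oct, 31 days; 170 left).
−31 → Sep 30, 2045 (end of Sep, 30 days; 139 left).
−30 → Aug 31, 2045 (end of Aug, 31 days; 109 left).
−31 → Jul 31, 2045 (end of Jul, 31 days; 78 left).
−31 → Jun 30, 2045 (end of Jun, 30 days; 47 left).
−30 → May 31, 2045 (end of May, 31 days; 17 left).
−17 → May 14, 2045.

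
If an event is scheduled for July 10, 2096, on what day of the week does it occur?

January 1, 2096 is a Sunday.
Jan 1, 2096 → Feb 1, 2096: 31 days (January has 31).
Feb 1, 2096 → Mar 1, 2096: 29 days (February has 29).
Mar 1, 2096 → Apr 1, 2096: 31 days (March has 31).
Apr 1, 2096 → May 1, 2096: 30 days (April has 30).
May 1, 2096 → Jun 1, 2096: 31 days (May has 31).
Jun 1, 2096 → Jul 1, 2096: 30 days (June has 30).
Jul 1, 2096 → Jul 10, 2096: 9 days.
Total: 191 days.
191 mod 7 = 2, so Sunday + 2 = Tuesday.

Tuesday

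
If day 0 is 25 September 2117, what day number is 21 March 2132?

5291

Sep 25, 2117 → Sep 25, 2118: 365 days.
Sep 25, 2118 → Sep 25, 2119: 365 days.
Sep 25, 2119 → Sep 25, 2120: 366 days (Feb 29, 2120 is in that span).
Sep 25, 2120 → Sep 25, 2121: 365 days.
Sep 25, 2121 → Sep 25, 2122: 365 days.
Sep 25, 2122 → Sep 25, 2123: 365 days.
Sep 25, 2123 → Sep 25, 2124: 366 days (Feb 29, 2124 is in that span).
Sep 25, 2124 → Sep 25, 2125: 365 days.
Sep 25, 2125 → Sep 25, 2126: 365 days.
Sep 25, 2126 → Sep 25, 2127: 365 days.
Sep 25, 2127 → Sep 25, 2128: 366 days (Feb 29, 2128 is in that span).
Sep 25, 2128 → Sep 25, 2129: 365 days.
Sep 25, 2129 → Sep 25, 2130: 365 days.
Sep 25, 2130 → Sep 25, 2131: 365 days.
Sep 25, 2131 → Oct 25, 2131: 30 days (September has 30).
Oct 25, 2131 → Nov 25, 2131: 31 days (October has 31).
Nov 25, 2131 → Dec 25, 2131: 30 days (November has 30).
Dec 25, 2131 → Jan 25, 2132: 31 days (December has 31).
Jan 25, 2132 → Feb 25, 2132: 31 days (January has 31).
Feb 25, 2132 → Mar 21, 2132: 25 days.
Total: 5291 days.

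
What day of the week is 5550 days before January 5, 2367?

Jan 5, 2367 is a Thursday.
5550 mod 7 = 6, so 5550 days before a Thursday is Thursday − 6 = Friday.

Friday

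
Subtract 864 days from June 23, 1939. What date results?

−365 (one year) → Jun 23, 1938 (499 left).
−365 (one year) → Jun 23, 1937 (134 left).
−23 → May 31, 1937 (end of May, 31 days; 111 left).
−31 → Apr 30, 1937 (end of Apr, 30 days; 80 left).
−30 → Mar 31, 1937 (end of Mar, 31 days; 50 left).
−31 → Feb 28, 1937 (end of Feb, 28 days; 19 left).
−19 → Feb 9, 1937.

February 9, 1937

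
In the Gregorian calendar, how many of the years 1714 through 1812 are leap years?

24

Multiples of 4 in [1714,1812]: 25.
Of those, multiples of 100: 1 (not leap unless ÷400).
Multiples of 400: 0.
Leap years = 25 − 1 + 0 = 24.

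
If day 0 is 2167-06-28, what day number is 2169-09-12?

807

Jun 28, 2167 → Jun 28, 2168: 366 days (Feb 29, 2168 is in that span).
Jun 28, 2168 → Jun 28, 2169: 365 days.
Jun 28, 2169 → Jul 28, 2169: 30 days (June has 30).
Jul 28, 2169 → Aug 28, 2169: 31 days (July has 31).
Aug 28, 2169 → Sep 12, 2169: 15 days.
Total: 807 days.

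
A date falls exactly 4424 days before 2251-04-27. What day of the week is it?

First find the weekday of Apr 27, 2251. Doomsday rule: the anchor day for the 2200s is Friday. For year 51: 51÷12 = 4 r 3, and 3÷4 = 0, so 4+3+0 = 7.
Friday + 7 ≡ Friday — that's 2251's doomsday.
In April the doomsday date is Apr 4.
Apr 27 is 23 days after Apr 4; 23 mod 7 = 2, so Friday + 2 = Sunday.
4424 mod 7 = 0, so 4424 days before a Sunday is Sunday − 0 = Sunday.

Sunday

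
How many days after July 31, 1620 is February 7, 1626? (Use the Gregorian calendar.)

2017

Jul 31, 1620 → Jul 31, 1621: 365 days.
Jul 31, 1621 → Jul 31, 1622: 365 days.
Jul 31, 1622 → Jul 31, 1623: 365 days.
Jul 31, 1623 → Jul 31, 1624: 366 days (Feb 29, 1624 is in that span).
Jul 31, 1624 → Jul 31, 1625: 365 days.
Jul 31, 1625 → Aug 31, 1625: 31 days (July has 31).
Aug 31, 1625 → Sep 30, 1625: 30 days (August has 31).
Sep 30, 1625 → Oct 30, 1625: 30 days (September has 30).
Oct 30, 1625 → Nov 30, 1625: 31 days (October has 31).
Nov 30, 1625 → Dec 30, 1625: 30 days (November has 30).
Dec 30, 1625 → Jan 30, 1626: 31 days (December has 31).
Jan 30, 1626 → Feb 7, 1626: 8 days.
Total: 2017 days.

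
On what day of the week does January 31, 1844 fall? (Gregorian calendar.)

Wednesday

January 1, 1844 is a Monday.
Jan 1, 1844 → Jan 31, 1844: 30 days.
Total: 30 days.
30 mod 7 = 2, so Monday + 2 = Wednesday.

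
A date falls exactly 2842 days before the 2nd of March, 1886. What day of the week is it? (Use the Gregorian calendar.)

Mar 2, 1886 is a Tuesday.
2842 mod 7 = 0, so 2842 days before a Tuesday is Tuesday − 0 = Tuesday.

Tuesday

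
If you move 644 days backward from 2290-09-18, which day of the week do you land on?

Thursday

Sep 18, 2290 is a Thursday.
644 mod 7 = 0, so 644 days before a Thursday is Thursday − 0 = Thursday.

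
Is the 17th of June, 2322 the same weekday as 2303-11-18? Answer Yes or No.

From Nov 18, 2303 to Jun 17, 2322 is 6786 days.
6786 mod 7 = 3, so they are different weekdays.
(Nov 18, 2303 is a Wednesday; Jun 17, 2322 is a Saturday.)

No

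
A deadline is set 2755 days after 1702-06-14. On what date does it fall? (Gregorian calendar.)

December 29, 1709

+365 (one year) → Jun 14, 1703 (2390 left).
+366 (one year; includes Feb 29, 1704) → Jun 14, 1704 (2024 left).
+365 (one year) → Jun 14, 1705 (1659 left).
+365 (one year) → Jun 14, 1706 (1294 left).
+365 (one year) → Jun 14, 1707 (929 left).
+366 (one year; includes Feb 29, 1708) → Jun 14, 1708 (563 left).
+365 (one year) → Jun 14, 1709 (198 left).
Jun has 30 days: +17 → Jul 1, 1709 (181 left).
Jul has 31 days: +31 → Aug 1, 1709 (150 left).
Aug has 31 days: +31 → Sep 1, 1709 (119 left).
Sep has 30 days: +30 → Oct 1, 1709 (89 left).
Oct has 31 days: +31 → Nov 1, 1709 (58 left).
Nov has 30 days: +30 → Dec 1, 1709 (28 left).
+28 → Dec 29, 1709.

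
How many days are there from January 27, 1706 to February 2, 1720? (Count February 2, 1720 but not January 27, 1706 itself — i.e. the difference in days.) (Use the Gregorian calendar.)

5119

Jan 27, 1706 → Jan 27, 1707: 365 days.
Jan 27, 1707 → Jan 27, 1708: 365 days.
Jan 27, 1708 → Jan 27, 1709: 366 days (Feb 29, 1708 is in that span).
Jan 27, 1709 → Jan 27, 1710: 365 days.
Jan 27, 1710 → Jan 27, 1711: 365 days.
Jan 27, 1711 → Jan 27, 1712: 365 days.
Jan 27, 1712 → Jan 27, 1713: 366 days (Feb 29, 1712 is in that span).
Jan 27, 1713 → Jan 27, 1714: 365 days.
Jan 27, 1714 → Jan 27, 1715: 365 days.
Jan 27, 1715 → Jan 27, 1716: 365 days.
Jan 27, 1716 → Jan 27, 1717: 366 days (Feb 29, 1716 is in that span).
Jan 27, 1717 → Jan 27, 1718: 365 days.
Jan 27, 1718 → Jan 27, 1719: 365 days.
Jan 27, 1719 → Feb 27, 1719: 31 days (January has 31).
Feb 27, 1719 → Mar 27, 1719: 28 days (February has 28).
Mar 27, 1719 → Apr 27, 1719: 31 days (March has 31).
Apr 27, 1719 → May 27, 1719: 30 days (April has 30).
May 27, 1719 → Jun 27, 1719: 31 days (May has 31).
Jun 27, 1719 → Jul 27, 1719: 30 days (June has 30).
Jul 27, 1719 → Aug 27, 1719: 31 days (July has 31).
Aug 27, 1719 → Sep 27, 1719: 31 days (August has 31).
Sep 27, 1719 → Oct 27, 1719: 30 days (September has 30).
Oct 27, 1719 → Nov 27, 1719: 31 days (October has 31).
Nov 27, 1719 → Dec 27, 1719: 30 days (November has 30).
Dec 27, 1719 → Jan 27, 1720: 31 days (December has 31).
Jan 27, 1720 → Feb 2, 1720: 6 days.
Total: 5119 days.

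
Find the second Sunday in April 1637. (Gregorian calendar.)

April 12, 1637

April 1, 1637 is a Wednesday.
The first Sunday is therefore April 5 (4 days later).
The second Sunday is 5 + 1×7 = April 12.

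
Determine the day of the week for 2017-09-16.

Saturday

Doomsday rule: the anchor day for the 2000s is Tuesday. For year 17: 17÷12 = 1 r 5, and 5÷4 = 1, so 1+5+1 = 7.
Tuesday + 7 ≡ Tuesday — that's 2017's doomsday.
In September the doomsday date is Sep 5.
Sep 16 is 11 days after Sep 5; 11 mod 7 = 4, so Tuesday + 4 = Saturday.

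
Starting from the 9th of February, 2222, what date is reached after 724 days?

February 3, 2224

+365 (one year) → Feb 9, 2223 (359 left).
Feb has 28 days: +20 → Mar 1, 2223 (339 left).
Mar has 31 days: +31 → Apr 1, 2223 (308 left).
Apr has 30 days: +30 → May 1, 2223 (278 left).
May has 31 days: +31 → Jun 1, 2223 (247 left).
Jun has 30 days: +30 → Jul 1, 2223 (217 left).
Jul has 31 days: +31 → Aug 1, 2223 (186 left).
Aug has 31 days: +31 → Sep 1, 2223 (155 left).
Sep has 30 days: +30 → Oct 1, 2223 (125 left).
Oct has 31 days: +31 → Nov 1, 2223 (94 left).
Nov has 30 days: +30 → Dec 1, 2223 (64 left).
Dec has 31 days: +31 → Jan 1, 2224 (33 left).
Jan has 31 days: +31 → Feb 1, 2224 (2 left).
+2 → Feb 3, 2224.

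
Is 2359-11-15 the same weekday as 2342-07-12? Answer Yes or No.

Yes

From Jul 12, 2342 to Nov 15, 2359 is 6335 days.
6335 mod 7 = 0, so they are the same weekday.
(Jul 12, 2342 is a Sunday; Nov 15, 2359 is a Sunday.)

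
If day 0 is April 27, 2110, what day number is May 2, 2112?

736

Apr 27, 2110 → Apr 27, 2111: 365 days.
Apr 27, 2111 → May 27, 2111: 30 days (April has 30).
May 27, 2111 → Jun 27, 2111: 31 days (May has 31).
Jun 27, 2111 → Jul 27, 2111: 30 days (June has 30).
Jul 27, 2111 → Aug 27, 2111: 31 days (July has 31).
Aug 27, 2111 → Sep 27, 2111: 31 days (August has 31).
Sep 27, 2111 → Oct 27, 2111: 30 days (September has 30).
Oct 27, 2111 → Nov 27, 2111: 31 days (October has 31).
Nov 27, 2111 → Dec 27, 2111: 30 days (November has 30).
Dec 27, 2111 → Jan 27, 2112: 31 days (December has 31).
Jan 27, 2112 → Feb 27, 2112: 31 days (January has 31).
Feb 27, 2112 → Mar 27, 2112: 29 days (February has 29).
Mar 27, 2112 → Apr 27, 2112: 31 days (March has 31).
Apr 27, 2112 → May 2, 2112: 5 days.
Total: 736 days.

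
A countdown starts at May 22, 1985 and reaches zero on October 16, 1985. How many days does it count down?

May 22, 1985 → Jun 22, 1985: 31 days (May has 31).
Jun 22, 1985 → Jul 22, 1985: 30 days (June has 30).
Jul 22, 1985 → Aug 22, 1985: 31 days (July has 31).
Aug 22, 1985 → Sep 22, 1985: 31 days (August has 31).
Sep 22, 1985 → Oct 16, 1985: 24 days.
Total: 147 days.

147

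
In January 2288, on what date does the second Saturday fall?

January 14, 2288

January 1, 2288 is a Sunday.
The first Saturday is therefore January 7 (6 days later).
The second Saturday is 7 + 1×7 = January 14.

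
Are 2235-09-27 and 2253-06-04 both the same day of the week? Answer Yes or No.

No

From Sep 27, 2235 to Jun 4, 2253 is 6460 days.
6460 mod 7 = 6, so they are different weekdays.
(Sep 27, 2235 is a Sunday; Jun 4, 2253 is a Saturday.)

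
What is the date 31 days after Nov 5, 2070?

December 6, 2070

Nov has 30 days: +26 → Dec 1, 2070 (5 left).
+5 → Dec 6, 2070.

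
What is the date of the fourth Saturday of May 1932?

May 1, 1932 is a Sunday.
The first Saturday is therefore May 7 (6 days later).
The fourth Saturday is 7 + 3×7 = May 28.

May 28, 1932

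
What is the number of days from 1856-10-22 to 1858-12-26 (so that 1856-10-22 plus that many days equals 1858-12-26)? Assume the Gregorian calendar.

795

Oct 22, 1856 → Oct 22, 1857: 365 days.
Oct 22, 1857 → Oct 22, 1858: 365 days.
Oct 22, 1858 → Nov 22, 1858: 31 days (October has 31).
Nov 22, 1858 → Dec 22, 1858: 30 days (November has 30).
Dec 22, 1858 → Dec 26, 1858: 4 days.
Total: 795 days.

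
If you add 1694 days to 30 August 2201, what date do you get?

April 20, 2206

+365 (one year) → Aug 30, 2202 (1329 left).
+365 (one year) → Aug 30, 2203 (964 left).
+366 (one year; includes Feb 29, 2204) → Aug 30, 2204 (598 left).
+365 (one year) → Aug 30, 2205 (233 left).
Aug has 31 days: +2 → Sep 1, 2205 (231 left).
Sep has 30 days: +30 → Oct 1, 2205 (201 left).
Oct has 31 days: +31 → Nov 1, 2205 (170 left).
Nov has 30 days: +30 → Dec 1, 2205 (140 left).
Dec has 31 days: +31 → Jan 1, 2206 (109 left).
Jan has 31 days: +31 → Feb 1, 2206 (78 left).
Feb has 28 days: +28 → Mar 1, 2206 (50 left).
Mar has 31 days: +31 → Apr 1, 2206 (19 left).
+19 → Apr 20, 2206.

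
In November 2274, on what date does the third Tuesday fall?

November 1, 2274 is a Sunday.
The first Tuesday is therefore November 3 (2 days later).
The third Tuesday is 3 + 2×7 = November 17.

November 17, 2274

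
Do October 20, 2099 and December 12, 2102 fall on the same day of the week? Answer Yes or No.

Yes

From Oct 20, 2099 to Dec 12, 2102 is 1148 days.
1148 mod 7 = 0, so they are the same weekday.
(Oct 20, 2099 is a Tuesday; Dec 12, 2102 is a Tuesday.)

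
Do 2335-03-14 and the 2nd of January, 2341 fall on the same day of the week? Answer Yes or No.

From Mar 14, 2335 to Jan 2, 2341 is 2121 days.
2121 mod 7 = 0, so they are the same weekday.
(Mar 14, 2335 is a Thursday; Jan 2, 2341 is a Thursday.)

Yes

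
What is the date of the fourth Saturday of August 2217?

August 1, 2217 is a Friday.
The first Saturday is therefore August 2 (1 days later).
The fourth Saturday is 2 + 3×7 = August 23.

August 23, 2217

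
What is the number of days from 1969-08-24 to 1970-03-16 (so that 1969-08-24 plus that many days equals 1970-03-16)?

Aug 24, 1969 → Sep 24, 1969: 31 days (August has 31).
Sep 24, 1969 → Oct 24, 1969: 30 days (September has 30).
Oct 24, 1969 → Nov 24, 1969: 31 days (October has 31).
Nov 24, 1969 → Dec 24, 1969: 30 days (November has 30).
Dec 24, 1969 → Jan 24, 1970: 31 days (December has 31).
Jan 24, 1970 → Feb 24, 1970: 31 days (January has 31).
Feb 24, 1970 → Mar 16, 1970: 20 days.
Total: 204 days.

204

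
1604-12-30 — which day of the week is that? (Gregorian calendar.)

Thursday

Doomsday rule: the anchor day for the 1600s is Tuesday. For year 04: 4÷12 = 0 r 4, and 4÷4 = 1, so 0+4+1 = 5.
Tuesday + 5 ≡ Sunday — that's 1604's doomsday.
In December the doomsday date is Dec 12.
Dec 30 is 18 days after Dec 12; 18 mod 7 = 4, so Sunday + 4 = Thursday.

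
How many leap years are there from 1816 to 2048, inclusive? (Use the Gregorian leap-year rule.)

58

Multiples of 4 in [1816,2048]: 59.
Of those, multiples of 100: 2 (not leap unless ÷400).
Multiples of 400: 1.
Leap years = 59 − 2 + 1 = 58.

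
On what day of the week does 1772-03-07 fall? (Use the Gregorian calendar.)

Saturday

Doomsday rule: the anchor day for the 1700s is Sunday. For year 72: 72÷12 = 6 r 0, and 0÷4 = 0, so 6+0+0 = 6.
Sunday + 6 ≡ Saturday — that's 1772's doomsday.
In March the doomsday date is Mar 14.
Mar 7 is 7 days before Mar 14; 7 mod 7 = 0, so Saturday − 0 = Saturday.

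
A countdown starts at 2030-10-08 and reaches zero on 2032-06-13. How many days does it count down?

Oct 8, 2030 → Oct 8, 2031: 365 days.
Oct 8, 2031 → Nov 8, 2031: 31 days (October has 31).
Nov 8, 2031 → Dec 8, 2031: 30 days (November has 30).
Dec 8, 2031 → Jan 8, 2032: 31 days (December has 31).
Jan 8, 2032 → Feb 8, 2032: 31 days (January has 31).
Feb 8, 2032 → Mar 8, 2032: 29 days (February has 29).
Mar 8, 2032 → Apr 8, 2032: 31 days (March has 31).
Apr 8, 2032 → May 8, 2032: 30 days (April has 30).
May 8, 2032 → Jun 8, 2032: 31 days (May has 31).
Jun 8, 2032 → Jun 13, 2032: 5 days.
Total: 614 days.

614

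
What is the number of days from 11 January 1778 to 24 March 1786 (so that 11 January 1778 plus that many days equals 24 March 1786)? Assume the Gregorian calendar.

Jan 11, 1778 → Jan 11, 1779: 365 days.
Jan 11, 1779 → Jan 11, 1780: 365 days.
Jan 11, 1780 → Jan 11, 1781: 366 days (Feb 29, 1780 is in that span).
Jan 11, 1781 → Jan 11, 1782: 365 days.
Jan 11, 1782 → Jan 11, 1783: 365 days.
Jan 11, 1783 → Jan 11, 1784: 365 days.
Jan 11, 1784 → Jan 11, 1785: 366 days (Feb 29, 1784 is in that span).
Jan 11, 1785 → Jan 11, 1786: 365 days.
Jan 11, 1786 → Feb 11, 1786: 31 days (January has 31).
Feb 11, 1786 → Mar 11, 1786: 28 days (February has 28).
Mar 11, 1786 → Mar 24, 1786: 13 days.
Total: 2994 days.

2994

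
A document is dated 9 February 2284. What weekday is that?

Doomsday rule: the anchor day for the 2200s is Friday. For year 84: 84÷12 = 7 r 0, and 0÷4 = 0, so 7+0+0 = 7.
Friday + 7 ≡ Friday — that's 2284's doomsday.
In February the doomsday date is Feb 29 (2284 is a leap year (divisible by 4)).
Feb 9 is 20 days before Feb 29; 20 mod 7 = 6, so Friday − 6 = Saturday.

Saturday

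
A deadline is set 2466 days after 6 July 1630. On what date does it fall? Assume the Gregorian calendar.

+365 (one year) → Jul 6, 1631 (2101 left).
+366 (one year; includes Feb 29, 1632) → Jul 6, 1632 (1735 left).
+365 (one year) → Jul 6, 1633 (1370 left).
+365 (one year) → Jul 6, 1634 (1005 left).
+365 (one year) → Jul 6, 1635 (640 left).
+366 (one year; includes Feb 29, 1636) → Jul 6, 1636 (274 left).
Jul has 31 days: +26 → Aug 1, 1636 (248 left).
Aug has 31 days: +31 → Sep 1, 1636 (217 left).
Sep has 30 days: +30 → Oct 1, 1636 (187 left).
Oct has 31 days: +31 → Nov 1, 1636 (156 left).
Nov has 30 days: +30 → Dec 1, 1636 (126 left).
Dec has 31 days: +31 → Jan 1, 1637 (95 left).
Jan has 31 days: +31 → Feb 1, 1637 (64 left).
Feb has 28 days: +28 → Mar 1, 1637 (36 left).
Mar has 31 days: +31 → Apr 1, 1637 (5 left).
+5 → Apr 6, 1637.

April 6, 1637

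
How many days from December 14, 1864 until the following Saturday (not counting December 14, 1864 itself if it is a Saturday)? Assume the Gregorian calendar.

3

Dec 14, 1864 is a Wednesday.
From Wednesday to the next Saturday is 3 days.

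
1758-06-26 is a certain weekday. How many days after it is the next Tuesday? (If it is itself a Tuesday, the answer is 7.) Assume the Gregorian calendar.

1

Jun 26, 1758 is a Monday.
From Monday to the next Tuesday is 1 day.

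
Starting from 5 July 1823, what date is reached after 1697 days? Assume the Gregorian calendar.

+366 (one year; includes Feb 29, 1824) → Jul 5, 1824 (1331 left).
+365 (one year) → Jul 5, 1825 (966 left).
+365 (one year) → Jul 5, 1826 (601 left).
+365 (one year) → Jul 5, 1827 (236 left).
Jul has 31 days: +27 → Aug 1, 1827 (209 left).
Aug has 31 days: +31 → Sep 1, 1827 (178 left).
Sep has 30 days: +30 → Oct 1, 1827 (148 left).
Oct has 31 days: +31 → Nov 1, 1827 (117 left).
Nov has 30 days: +30 → Dec 1, 1827 (87 left).
Dec has 31 days: +31 → Jan 1, 1828 (56 left).
Jan has 31 days: +31 → Feb 1, 1828 (25 left).
+25 → Feb 26, 1828.

February 26, 1828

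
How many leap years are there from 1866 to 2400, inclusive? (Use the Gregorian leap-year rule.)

Multiples of 4 in [1866,2400]: 134.
Of those, multiples of 100: 6 (not leap unless ÷400).
Multiples of 400: 2.
Leap years = 134 − 6 + 2 = 130.

130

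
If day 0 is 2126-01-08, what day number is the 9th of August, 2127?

578

Jan 8, 2126 → Jan 8, 2127: 365 days.
Jan 8, 2127 → Feb 8, 2127: 31 days (January has 31).
Feb 8, 2127 → Mar 8, 2127: 28 days (February has 28).
Mar 8, 2127 → Apr 8, 2127: 31 days (March has 31).
Apr 8, 2127 → May 8, 2127: 30 days (April has 30).
May 8, 2127 → Jun 8, 2127: 31 days (May has 31).
Jun 8, 2127 → Jul 8, 2127: 30 days (June has 30).
Jul 8, 2127 → Aug 8, 2127: 31 days (July has 31).
Aug 8, 2127 → Aug 9, 2127: 1 days.
Total: 578 days.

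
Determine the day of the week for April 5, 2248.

Wednesday

Doomsday rule: the anchor day for the 2200s is Friday. For year 48: 48÷12 = 4 r 0, and 0÷4 = 0, so 4+0+0 = 4.
Friday + 4 ≡ Tuesday — that's 2248's doomsday.
In April the doomsday date is Apr 4.
Apr 5 is 1 day after Apr 4; 1 mod 7 = 1, so Tuesday + 1 = Wednesday.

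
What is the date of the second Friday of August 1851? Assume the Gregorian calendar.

August 1, 1851 is a Friday.
The first Friday is therefore August 1 (same day).
The second Friday is 1 + 1×7 = August 8.

August 8, 1851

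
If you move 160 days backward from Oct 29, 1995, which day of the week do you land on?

Monday

First find the weekday of Oct 29, 1995. Doomsday rule: the anchor day for the 1900s is Wednesday. For year 95: 95÷12 = 7 r 11, and 11÷4 = 2, so 7+11+2 = 20.
Wednesday + 20 ≡ Tuesday — that's 1995's doomsday.
In October the doomsday date is Oct 10.
Oct 29 is 19 days after Oct 10; 19 mod 7 = 5, so Tuesday + 5 = Sunday.
160 mod 7 = 6, so 160 days before a Sunday is Sunday − 6 = Monday.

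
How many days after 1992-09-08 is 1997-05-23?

Sep 8, 1992 → Sep 8, 1993: 365 days.
Sep 8, 1993 → Sep 8, 1994: 365 days.
Sep 8, 1994 → Sep 8, 1995: 365 days.
Sep 8, 1995 → Sep 8, 1996: 366 days (Feb 29, 1996 is in that span).
Sep 8, 1996 → Oct 8, 1996: 30 days (September has 30).
Oct 8, 1996 → Nov 8, 1996: 31 days (October has 31).
Nov 8, 1996 → Dec 8, 1996: 30 days (November has 30).
Dec 8, 1996 → Jan 8, 1997: 31 days (December has 31).
Jan 8, 1997 → Feb 8, 1997: 31 days (January has 31).
Feb 8, 1997 → Mar 8, 1997: 28 days (February has 28).
Mar 8, 1997 → Apr 8, 1997: 31 days (March has 31).
Apr 8, 1997 → May 8, 1997: 30 days (April has 30).
May 8, 1997 → May 23, 1997: 15 days.
Total: 1718 days.

1718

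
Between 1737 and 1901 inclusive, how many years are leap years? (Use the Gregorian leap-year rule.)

Multiples of 4 in [1737,1901]: 41.
Of those, multiples of 100: 2 (not leap unless ÷400).
Multiples of 400: 0.
Leap years = 41 − 2 + 0 = 39.

39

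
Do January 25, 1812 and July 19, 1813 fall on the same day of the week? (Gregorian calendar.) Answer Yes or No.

No

From Jan 25, 1812 to Jul 19, 1813 is 541 days.
541 mod 7 = 2, so they are different weekdays.
(Jan 25, 1812 is a Saturday; Jul 19, 1813 is a Monday.)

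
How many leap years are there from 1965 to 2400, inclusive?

106

Multiples of 4 in [1965,2400]: 109.
Of those, multiples of 100: 5 (not leap unless ÷400).
Multiples of 400: 2.
Leap years = 109 − 5 + 2 = 106.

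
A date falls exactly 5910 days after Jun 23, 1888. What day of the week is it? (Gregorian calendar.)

Monday

First find the weekday of Jun 23, 1888. Doomsday rule: the anchor day for the 1800s is Friday. For year 88: 88÷12 = 7 r 4, and 4÷4 = 1, so 7+4+1 = 12.
Friday + 12 ≡ Wednesday — that's 1888's doomsday.
In June the doomsday date is Jun 6.
Jun 23 is 17 days after Jun 6; 17 mod 7 = 3, so Wednesday + 3 = Saturday.
5910 mod 7 = 2, so 5910 days after a Saturday is Saturday + 2 = Monday.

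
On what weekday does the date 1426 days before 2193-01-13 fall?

First find the weekday of Jan 13, 2193. Doomsday rule: the anchor day for the 2100s is Sunday. For year 93: 93÷12 = 7 r 9, and 9÷4 = 2, so 7+9+2 = 18.
Sunday + 18 ≡ Thursday — that's 2193's doomsday.
In January the doomsday date is Jan 3 (2193 is not a leap year).
Jan 13 is 10 days after Jan 3; 10 mod 7 = 3, so Thursday + 3 = Sunday.
1426 mod 7 = 5, so 1426 days before a Sunday is Sunday − 5 = Tuesday.

Tuesday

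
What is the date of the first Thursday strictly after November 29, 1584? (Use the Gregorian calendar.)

December 6, 1584

Nov 29, 1584 is a Thursday.
From Thursday to the next Thursday is 7 days.
Nov 29, 1584 + 7 = Dec 6, 1584.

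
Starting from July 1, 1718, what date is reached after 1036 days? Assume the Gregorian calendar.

May 2, 1721

+365 (one year) → Jul 1, 1719 (671 left).
+366 (one year; includes Feb 29, 1720) → Jul 1, 1720 (305 left).
Jul has 31 days: +31 → Aug 1, 1720 (274 left).
Aug has 31 days: +31 → Sep 1, 1720 (243 left).
Sep has 30 days: +30 → Oct 1, 1720 (213 left).
Oct has 31 days: +31 → Nov 1, 1720 (182 left).
Nov has 30 days: +30 → Dec 1, 1720 (152 left).
Dec has 31 days: +31 → Jan 1, 1721 (121 left).
Jan has 31 days: +31 → Feb 1, 1721 (90 left).
Feb has 28 days: +28 → Mar 1, 1721 (62 left).
Mar has 31 days: +31 → Apr 1, 1721 (31 left).
Apr has 30 days: +30 → May 1, 1721 (1 left).
+1 → May 2, 1721.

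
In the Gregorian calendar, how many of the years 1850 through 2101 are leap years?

Multiples of 4 in [1850,2101]: 63.
Of those, multiples of 100: 3 (not leap unless ÷400).
Multiples of 400: 1.
Leap years = 63 − 3 + 1 = 61.

61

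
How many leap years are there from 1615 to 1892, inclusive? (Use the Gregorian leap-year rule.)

68

Multiples of 4 in [1615,1892]: 70.
Of those, multiples of 100: 2 (not leap unless ÷400).
Multiples of 400: 0.
Leap years = 70 − 2 + 0 = 68.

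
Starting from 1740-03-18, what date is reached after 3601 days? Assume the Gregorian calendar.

January 26, 1750

+365 (one year) → Mar 18, 1741 (3236 left).
+365 (one year) → Mar 18, 1742 (2871 left).
+365 (one year) → Mar 18, 1743 (2506 left).
+366 (one year; includes Feb 29, 1744) → Mar 18, 1744 (2140 left).
+365 (one year) → Mar 18, 1745 (1775 left).
+365 (one year) → Mar 18, 1746 (1410 left).
+365 (one year) → Mar 18, 1747 (1045 left).
+366 (one year; includes Feb 29, 1748) → Mar 18, 1748 (679 left).
+365 (one year) → Mar 18, 1749 (314 left).
Mar has 31 days: +14 → Apr 1, 1749 (300 left).
Apr has 30 days: +30 → May 1, 1749 (270 left).
May has 31 days: +31 → Jun 1, 1749 (239 left).
Jun has 30 days: +30 → Jul 1, 1749 (209 left).
Jul has 31 days: +31 → Aug 1, 1749 (178 left).
Aug has 31 days: +31 → Sep 1, 1749 (147 left).
Sep has 30 days: +30 → Oct 1, 1749 (117 left).
Oct has 31 days: +31 → Nov 1, 1749 (86 left).
Nov has 30 days: +30 → Dec 1, 1749 (56 left).
Dec has 31 days: +31 → Jan 1, 1750 (25 left).
+25 → Jan 26, 1750.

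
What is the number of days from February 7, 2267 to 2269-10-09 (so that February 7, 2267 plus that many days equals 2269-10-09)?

975

Feb 7, 2267 → Feb 7, 2268: 365 days.
Feb 7, 2268 → Feb 7, 2269: 366 days (Feb 29, 2268 is in that span).
Feb 7, 2269 → Mar 7, 2269: 28 days (February has 28).
Mar 7, 2269 → Apr 7, 2269: 31 days (March has 31).
Apr 7, 2269 → May 7, 2269: 30 days (April has 30).
May 7, 2269 → Jun 7, 2269: 31 days (May has 31).
Jun 7, 2269 → Jul 7, 2269: 30 days (June has 30).
Jul 7, 2269 → Aug 7, 2269: 31 days (July has 31).
Aug 7, 2269 → Sep 7, 2269: 31 days (August has 31).
Sep 7, 2269 → Oct 7, 2269: 30 days (September has 30).
Oct 7, 2269 → Oct 9, 2269: 2 days.
Total: 975 days.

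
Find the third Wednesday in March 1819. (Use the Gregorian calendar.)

March 1, 1819 is a Monday.
The first Wednesday is therefore March 3 (2 days later).
The third Wednesday is 3 + 2×7 = March 17.

March 17, 1819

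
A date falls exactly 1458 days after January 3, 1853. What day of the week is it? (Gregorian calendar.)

Wednesday

Jan 3, 1853 is a Monday.
1458 mod 7 = 2, so 1458 days after a Monday is Monday + 2 = Wednesday.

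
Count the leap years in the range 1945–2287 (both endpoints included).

83

Multiples of 4 in [1945,2287]: 85.
Of those, multiples of 100: 3 (not leap unless ÷400).
Multiples of 400: 1.
Leap years = 85 − 3 + 1 = 83.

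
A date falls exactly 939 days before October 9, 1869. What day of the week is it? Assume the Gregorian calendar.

Oct 9, 1869 is a Saturday.
939 mod 7 = 1, so 939 days before a Saturday is Saturday − 1 = Friday.

Friday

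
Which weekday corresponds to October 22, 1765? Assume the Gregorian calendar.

Doomsday rule: the anchor day for the 1700s is Sunday. For year 65: 65÷12 = 5 r 5, and 5÷4 = 1, so 5+5+1 = 11.
Sunday + 11 ≡ Thursday — that's 1765's doomsday.
In October the doomsday date is Oct 10.
Oct 22 is 12 days after Oct 10; 12 mod 7 = 5, so Thursday + 5 = Tuesday.

Tuesday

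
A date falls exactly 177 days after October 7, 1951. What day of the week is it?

First find the weekday of Oct 7, 1951. Doomsday rule: the anchor day for the 1900s is Wednesday. For year 51: 51÷12 = 4 r 3, and 3÷4 = 0, so 4+3+0 = 7.
Wednesday + 7 ≡ Wednesday — that's 1951's doomsday.
In October the doomsday date is Oct 10.
Oct 7 is 3 days before Oct 10; 3 mod 7 = 3, so Wednesday − 3 = Sunday.
177 mod 7 = 2, so 177 days after a Sunday is Sunday + 2 = Tuesday.

Tuesday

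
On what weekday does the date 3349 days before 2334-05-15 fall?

Saturday

May 15, 2334 is a Tuesday.
3349 mod 7 = 3, so 3349 days before a Tuesday is Tuesday − 3 = Saturday.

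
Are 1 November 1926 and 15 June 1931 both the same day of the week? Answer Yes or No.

From Nov 1, 1926 to Jun 15, 1931 is 1687 days.
1687 mod 7 = 0, so they are the same weekday.
(Nov 1, 1926 is a Monday; Jun 15, 1931 is a Monday.)

Yes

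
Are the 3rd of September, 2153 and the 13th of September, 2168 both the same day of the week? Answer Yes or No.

From Sep 3, 2153 to Sep 13, 2168 is 5489 days.
5489 mod 7 = 1, so they are different weekdays.
(Sep 3, 2153 is a Monday; Sep 13, 2168 is a Tuesday.)

No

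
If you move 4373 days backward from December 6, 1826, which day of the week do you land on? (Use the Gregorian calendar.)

Dec 6, 1826 is a Wednesday.
4373 mod 7 = 5, so 4373 days before a Wednesday is Wednesday − 5 = Friday.

Friday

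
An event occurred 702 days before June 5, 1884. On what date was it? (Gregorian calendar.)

−366 (one year; includes Feb 29, 1884) → Jun 5, 1883 (336 left).
−5 → May 31, 1883 (end of May, 31 days; 331 left).
−31 → Apr 30, 1883 (end of Apr, 30 days; 300 left).
−30 → Mar 31, 1883 (end of Mar, 31 days; 270 left).
−31 → Feb 28, 1883 (end of Feb, 28 days; 239 left).
−28 → Jan 31, 1883 (end of Jan, 31 days; 211 left).
−31 → Dec 31, 1882 (end of Dec, 31 days; 180 left).
−31 → Nov 30, 1882 (end of Nov, 30 days; 149 left).
−30 → Oct 31, 1882 (end of Oct, 31 days; 119 left).
−31 → Sep 30, 1882 (end of Sep, 30 days; 88 left).
−30 → Aug 31, 1882 (end of Aug, 31 days; 58 left).
−31 → Jul 31, 1882 (end of Jul, 31 days; 27 left).
−27 → Jul 4, 1882.

July 4, 1882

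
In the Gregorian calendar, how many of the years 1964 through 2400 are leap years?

107

Multiples of 4 in [1964,2400]: 110.
Of those, multiples of 100: 5 (not leap unless ÷400).
Multiples of 400: 2.
Leap years = 110 − 5 + 2 = 107.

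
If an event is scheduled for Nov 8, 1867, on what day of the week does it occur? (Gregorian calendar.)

Friday

Doomsday rule: the anchor day for the 1800s is Friday. For year 67: 67÷12 = 5 r 7, and 7÷4 = 1, so 5+7+1 = 13.
Friday + 13 ≡ Thursday — that's 1867's doomsday.
In November the doomsday date is Nov 7.
Nov 8 is 1 day after Nov 7; 1 mod 7 = 1, so Thursday + 1 = Friday.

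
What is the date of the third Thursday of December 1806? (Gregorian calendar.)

December 1, 1806 is a Monday.
The first Thursday is therefore December 4 (3 days later).
The third Thursday is 4 + 2×7 = December 18.

December 18, 1806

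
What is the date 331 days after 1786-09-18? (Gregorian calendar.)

Sep has 30 days: +13 → Oct 1, 1786 (318 left).
Oct has 31 days: +31 → Nov 1, 1786 (287 left).
Nov has 30 days: +30 → Dec 1, 1786 (257 left).
Dec has 31 days: +31 → Jan 1, 1787 (226 left).
Jan has 31 days: +31 → Feb 1, 1787 (195 left).
Feb has 28 days: +28 → Mar 1, 1787 (167 left).
Mar has 31 days: +31 → Apr 1, 1787 (136 left).
Apr has 30 days: +30 → May 1, 1787 (106 left).
May has 31 days: +31 → Jun 1, 1787 (75 left).
Jun has 30 days: +30 → Jul 1, 1787 (45 left).
Jul has 31 days: +31 → Aug 1, 1787 (14 left).
+14 → Aug 15, 1787.

August 15, 1787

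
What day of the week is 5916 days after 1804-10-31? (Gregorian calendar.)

Thursday

Oct 31, 1804 is a Wednesday.
5916 mod 7 = 1, so 5916 days after a Wednesday is Wednesday + 1 = Thursday.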